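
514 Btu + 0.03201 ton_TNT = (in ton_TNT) 0.03214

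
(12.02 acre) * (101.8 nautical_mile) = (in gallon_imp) 2.017e+12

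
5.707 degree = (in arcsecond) 2.055e+04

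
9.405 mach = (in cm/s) 3.202e+05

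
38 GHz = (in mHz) 3.8e+13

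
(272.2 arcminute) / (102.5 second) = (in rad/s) 0.0007725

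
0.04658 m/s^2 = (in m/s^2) 0.04658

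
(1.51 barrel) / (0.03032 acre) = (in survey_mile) 1.216e-06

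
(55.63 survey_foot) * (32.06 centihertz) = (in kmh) 19.57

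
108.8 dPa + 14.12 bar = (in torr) 1.059e+04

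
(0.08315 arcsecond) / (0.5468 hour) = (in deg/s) 1.173e-08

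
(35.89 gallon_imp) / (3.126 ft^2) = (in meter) 0.5618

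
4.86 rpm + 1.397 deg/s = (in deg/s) 30.56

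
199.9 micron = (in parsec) 6.478e-21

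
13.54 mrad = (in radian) 0.01354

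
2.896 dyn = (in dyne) 2.896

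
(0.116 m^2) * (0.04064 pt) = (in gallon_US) 0.0004393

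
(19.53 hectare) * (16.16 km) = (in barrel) 1.985e+10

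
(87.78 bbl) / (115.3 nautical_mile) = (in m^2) 6.536e-05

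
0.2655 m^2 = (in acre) 6.561e-05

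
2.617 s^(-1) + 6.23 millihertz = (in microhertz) 2.623e+06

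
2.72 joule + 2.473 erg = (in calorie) 0.6501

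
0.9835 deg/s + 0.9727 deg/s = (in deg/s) 1.956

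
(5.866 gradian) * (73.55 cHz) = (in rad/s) 0.06777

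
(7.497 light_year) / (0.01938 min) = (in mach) 1.791e+14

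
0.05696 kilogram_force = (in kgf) 0.05696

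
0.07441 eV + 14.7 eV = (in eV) 14.77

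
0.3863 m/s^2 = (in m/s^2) 0.3863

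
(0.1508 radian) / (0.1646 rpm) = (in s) 8.749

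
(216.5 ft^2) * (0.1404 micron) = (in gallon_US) 0.000746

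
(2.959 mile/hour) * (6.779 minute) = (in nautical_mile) 0.2905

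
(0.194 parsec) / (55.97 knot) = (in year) 6.593e+06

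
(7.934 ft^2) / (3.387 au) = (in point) 4.124e-09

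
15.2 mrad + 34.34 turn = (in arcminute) 7.418e+05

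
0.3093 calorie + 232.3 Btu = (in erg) 2.451e+12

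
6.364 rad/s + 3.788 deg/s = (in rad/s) 6.43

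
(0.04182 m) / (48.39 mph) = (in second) 0.001933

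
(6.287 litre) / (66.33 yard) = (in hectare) 1.037e-08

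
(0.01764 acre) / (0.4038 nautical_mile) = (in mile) 5.931e-05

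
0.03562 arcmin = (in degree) 0.0005937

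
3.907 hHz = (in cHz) 3.907e+04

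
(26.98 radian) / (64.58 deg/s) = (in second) 23.94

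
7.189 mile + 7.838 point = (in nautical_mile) 6.247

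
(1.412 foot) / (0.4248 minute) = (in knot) 0.03282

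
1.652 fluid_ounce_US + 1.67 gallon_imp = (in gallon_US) 2.018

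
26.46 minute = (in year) 5.034e-05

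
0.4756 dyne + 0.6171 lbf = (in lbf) 0.6171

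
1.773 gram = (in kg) 0.001773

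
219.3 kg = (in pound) 483.5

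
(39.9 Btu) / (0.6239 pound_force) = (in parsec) 4.916e-13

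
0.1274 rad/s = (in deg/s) 7.299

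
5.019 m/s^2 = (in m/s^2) 5.019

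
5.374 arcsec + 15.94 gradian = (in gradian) 15.94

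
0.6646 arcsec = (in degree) 0.0001846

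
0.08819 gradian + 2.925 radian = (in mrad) 2926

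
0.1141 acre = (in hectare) 0.04617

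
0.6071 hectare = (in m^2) 6071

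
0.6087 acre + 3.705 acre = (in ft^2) 1.879e+05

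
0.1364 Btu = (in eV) 8.982e+20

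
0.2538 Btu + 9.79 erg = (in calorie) 64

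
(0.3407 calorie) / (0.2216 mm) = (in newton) 6433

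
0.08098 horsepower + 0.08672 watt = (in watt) 60.47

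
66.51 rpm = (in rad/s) 6.965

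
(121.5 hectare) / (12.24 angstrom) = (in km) 9.926e+11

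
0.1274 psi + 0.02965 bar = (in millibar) 38.43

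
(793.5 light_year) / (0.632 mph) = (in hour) 7.381e+15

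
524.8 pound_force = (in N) 2334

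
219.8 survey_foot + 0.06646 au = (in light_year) 1.051e-06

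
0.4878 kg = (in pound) 1.075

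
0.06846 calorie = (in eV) 1.788e+18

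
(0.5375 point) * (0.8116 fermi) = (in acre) 3.803e-23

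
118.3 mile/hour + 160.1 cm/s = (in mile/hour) 121.9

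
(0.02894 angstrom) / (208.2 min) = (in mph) 5.182e-16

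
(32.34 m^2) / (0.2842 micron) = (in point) 3.226e+11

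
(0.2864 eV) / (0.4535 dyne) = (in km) 1.012e-17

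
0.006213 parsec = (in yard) 2.097e+14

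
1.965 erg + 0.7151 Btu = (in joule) 754.5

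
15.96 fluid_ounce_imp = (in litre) 0.4535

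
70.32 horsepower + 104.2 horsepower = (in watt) 1.301e+05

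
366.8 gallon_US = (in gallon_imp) 305.4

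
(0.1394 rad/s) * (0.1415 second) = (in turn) 0.003139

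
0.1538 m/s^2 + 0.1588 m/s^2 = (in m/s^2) 0.3126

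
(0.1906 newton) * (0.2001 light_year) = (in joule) 3.608e+14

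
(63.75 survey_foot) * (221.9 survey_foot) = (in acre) 0.3248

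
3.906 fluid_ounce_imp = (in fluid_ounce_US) 3.753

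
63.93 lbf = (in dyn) 2.844e+07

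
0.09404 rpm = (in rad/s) 0.009848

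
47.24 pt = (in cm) 1.667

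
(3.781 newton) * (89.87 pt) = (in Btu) 0.0001136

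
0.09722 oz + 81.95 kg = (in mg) 8.195e+07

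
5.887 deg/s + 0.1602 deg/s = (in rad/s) 0.1055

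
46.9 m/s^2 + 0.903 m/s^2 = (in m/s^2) 47.8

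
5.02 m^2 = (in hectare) 0.000502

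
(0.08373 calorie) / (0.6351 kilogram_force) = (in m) 0.05625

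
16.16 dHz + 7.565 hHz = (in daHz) 75.81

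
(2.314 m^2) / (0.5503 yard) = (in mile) 0.002857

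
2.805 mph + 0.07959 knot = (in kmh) 4.662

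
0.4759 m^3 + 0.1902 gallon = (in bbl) 2.998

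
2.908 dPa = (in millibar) 0.002908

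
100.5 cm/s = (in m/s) 1.005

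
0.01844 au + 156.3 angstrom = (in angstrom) 2.759e+19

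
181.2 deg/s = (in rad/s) 3.163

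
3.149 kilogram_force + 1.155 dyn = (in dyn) 3.088e+06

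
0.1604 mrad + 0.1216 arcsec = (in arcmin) 0.5534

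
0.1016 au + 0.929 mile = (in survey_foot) 4.987e+10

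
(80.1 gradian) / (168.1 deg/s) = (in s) 0.4289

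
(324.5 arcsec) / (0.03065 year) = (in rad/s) 1.628e-09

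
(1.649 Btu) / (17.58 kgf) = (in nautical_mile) 0.005449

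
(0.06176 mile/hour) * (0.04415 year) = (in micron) 3.844e+10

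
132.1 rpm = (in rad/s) 13.83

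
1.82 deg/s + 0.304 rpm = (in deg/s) 3.644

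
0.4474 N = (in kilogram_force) 0.04562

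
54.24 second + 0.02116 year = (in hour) 185.4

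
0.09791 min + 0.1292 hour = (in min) 7.85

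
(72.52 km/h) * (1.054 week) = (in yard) 1.404e+07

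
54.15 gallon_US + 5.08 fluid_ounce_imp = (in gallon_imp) 45.12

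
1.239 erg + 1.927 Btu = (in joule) 2033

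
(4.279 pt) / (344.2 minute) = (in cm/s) 7.309e-06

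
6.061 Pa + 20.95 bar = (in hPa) 2.095e+04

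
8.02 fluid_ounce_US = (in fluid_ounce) 8.02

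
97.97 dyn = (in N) 0.0009797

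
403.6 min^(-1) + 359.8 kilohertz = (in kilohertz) 359.8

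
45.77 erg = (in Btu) 4.338e-09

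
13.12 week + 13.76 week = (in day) 188.2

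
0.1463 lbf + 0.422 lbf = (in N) 2.528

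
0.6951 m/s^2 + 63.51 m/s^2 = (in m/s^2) 64.21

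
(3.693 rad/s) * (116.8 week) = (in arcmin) 8.968e+11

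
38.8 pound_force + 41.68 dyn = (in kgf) 17.6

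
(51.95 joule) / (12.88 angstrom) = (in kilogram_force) 4.113e+09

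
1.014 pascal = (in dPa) 10.14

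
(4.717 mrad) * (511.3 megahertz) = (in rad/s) 2.412e+06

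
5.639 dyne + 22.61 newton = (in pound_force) 5.083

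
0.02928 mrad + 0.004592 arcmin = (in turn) 4.873e-06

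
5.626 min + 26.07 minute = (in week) 0.003144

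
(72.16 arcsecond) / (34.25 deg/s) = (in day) 6.774e-09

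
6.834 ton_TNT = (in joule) 2.859e+10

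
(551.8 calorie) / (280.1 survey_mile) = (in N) 0.005122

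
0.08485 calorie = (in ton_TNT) 8.485e-11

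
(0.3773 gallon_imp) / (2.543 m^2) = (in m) 0.0006745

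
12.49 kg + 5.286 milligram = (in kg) 12.49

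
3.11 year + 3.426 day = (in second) 9.837e+07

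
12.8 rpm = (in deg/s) 76.8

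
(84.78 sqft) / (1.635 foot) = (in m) 15.8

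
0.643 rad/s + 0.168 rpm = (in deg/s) 37.85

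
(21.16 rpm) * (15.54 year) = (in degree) 6.222e+10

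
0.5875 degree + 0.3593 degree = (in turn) 0.00263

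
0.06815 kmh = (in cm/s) 1.893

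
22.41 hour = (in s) 8.068e+04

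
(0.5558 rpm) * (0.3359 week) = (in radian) 1.182e+04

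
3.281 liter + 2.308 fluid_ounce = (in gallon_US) 0.8848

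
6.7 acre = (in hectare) 2.711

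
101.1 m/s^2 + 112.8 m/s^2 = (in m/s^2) 213.9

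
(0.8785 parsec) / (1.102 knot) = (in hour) 1.328e+13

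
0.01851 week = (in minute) 186.6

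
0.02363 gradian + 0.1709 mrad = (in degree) 0.03106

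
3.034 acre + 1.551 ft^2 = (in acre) 3.034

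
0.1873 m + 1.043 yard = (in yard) 1.248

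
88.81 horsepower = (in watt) 6.623e+04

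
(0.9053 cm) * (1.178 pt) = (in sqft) 4.05e-05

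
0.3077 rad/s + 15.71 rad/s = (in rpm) 153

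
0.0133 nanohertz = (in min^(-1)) 7.98e-10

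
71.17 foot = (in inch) 854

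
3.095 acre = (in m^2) 1.253e+04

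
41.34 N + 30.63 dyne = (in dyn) 4.134e+06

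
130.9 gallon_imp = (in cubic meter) 0.5951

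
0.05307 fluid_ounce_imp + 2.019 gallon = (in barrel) 0.04808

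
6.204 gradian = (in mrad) 97.45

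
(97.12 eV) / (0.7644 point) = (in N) 5.77e-14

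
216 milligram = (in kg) 0.000216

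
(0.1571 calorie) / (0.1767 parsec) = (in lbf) 2.71e-17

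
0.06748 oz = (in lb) 0.004217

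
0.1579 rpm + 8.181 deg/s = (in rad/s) 0.1593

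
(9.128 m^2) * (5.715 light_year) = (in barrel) 3.104e+18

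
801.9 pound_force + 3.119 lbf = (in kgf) 365.2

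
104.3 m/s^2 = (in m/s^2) 104.3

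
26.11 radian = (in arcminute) 8.976e+04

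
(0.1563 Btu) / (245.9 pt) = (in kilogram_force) 193.8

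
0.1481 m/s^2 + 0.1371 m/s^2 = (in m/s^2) 0.2852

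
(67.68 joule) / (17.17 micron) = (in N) 3.942e+06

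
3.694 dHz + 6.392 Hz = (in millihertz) 6761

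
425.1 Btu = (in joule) 4.485e+05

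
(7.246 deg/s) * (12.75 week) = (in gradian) 6.208e+07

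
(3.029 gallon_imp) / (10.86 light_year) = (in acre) 3.312e-23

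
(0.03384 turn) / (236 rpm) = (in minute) 0.0001434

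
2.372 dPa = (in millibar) 0.002372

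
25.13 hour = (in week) 0.1496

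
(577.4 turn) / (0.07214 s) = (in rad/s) 5.029e+04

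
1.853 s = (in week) 3.064e-06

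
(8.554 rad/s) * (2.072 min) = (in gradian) 6.77e+04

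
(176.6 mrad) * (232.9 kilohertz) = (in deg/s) 2.357e+06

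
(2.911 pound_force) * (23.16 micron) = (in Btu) 2.842e-07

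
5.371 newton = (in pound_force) 1.207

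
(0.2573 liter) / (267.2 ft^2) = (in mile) 6.441e-09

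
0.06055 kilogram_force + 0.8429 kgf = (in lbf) 1.992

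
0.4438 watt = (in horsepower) 0.0005951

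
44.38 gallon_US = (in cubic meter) 0.168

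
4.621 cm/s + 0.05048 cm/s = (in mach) 0.0001372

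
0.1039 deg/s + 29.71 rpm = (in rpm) 29.73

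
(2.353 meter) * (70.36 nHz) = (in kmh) 5.96e-07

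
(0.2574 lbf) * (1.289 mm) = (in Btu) 1.399e-06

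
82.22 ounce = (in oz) 82.22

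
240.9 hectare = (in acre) 595.3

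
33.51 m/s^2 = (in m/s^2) 33.51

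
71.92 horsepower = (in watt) 5.363e+04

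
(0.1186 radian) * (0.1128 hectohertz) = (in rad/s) 1.338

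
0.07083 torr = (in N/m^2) 9.443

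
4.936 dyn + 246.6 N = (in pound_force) 55.44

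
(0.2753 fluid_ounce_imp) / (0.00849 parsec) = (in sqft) 3.214e-19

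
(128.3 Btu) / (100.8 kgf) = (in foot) 449.3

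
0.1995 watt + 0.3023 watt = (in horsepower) 0.0006729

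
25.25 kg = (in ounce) 890.7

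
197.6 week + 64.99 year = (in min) 3.615e+07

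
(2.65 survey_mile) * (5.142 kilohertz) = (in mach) 6.44e+04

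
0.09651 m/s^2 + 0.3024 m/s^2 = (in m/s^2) 0.3989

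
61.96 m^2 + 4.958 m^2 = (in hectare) 0.006692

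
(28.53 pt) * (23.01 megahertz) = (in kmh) 8.337e+05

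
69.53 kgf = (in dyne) 6.819e+07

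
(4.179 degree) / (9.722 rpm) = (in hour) 1.99e-05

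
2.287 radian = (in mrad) 2287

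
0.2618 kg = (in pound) 0.5772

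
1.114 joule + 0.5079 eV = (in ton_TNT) 2.663e-10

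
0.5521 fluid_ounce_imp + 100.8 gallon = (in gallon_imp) 83.94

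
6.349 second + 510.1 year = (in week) 2.66e+04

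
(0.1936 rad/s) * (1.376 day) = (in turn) 3663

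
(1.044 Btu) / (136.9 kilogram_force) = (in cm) 82.04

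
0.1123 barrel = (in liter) 17.85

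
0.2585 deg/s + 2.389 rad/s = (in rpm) 22.86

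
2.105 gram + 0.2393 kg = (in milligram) 2.414e+05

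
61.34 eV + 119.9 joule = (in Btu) 0.1136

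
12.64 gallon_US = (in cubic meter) 0.04785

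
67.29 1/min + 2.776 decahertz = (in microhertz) 2.888e+07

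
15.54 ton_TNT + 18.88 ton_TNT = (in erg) 1.44e+18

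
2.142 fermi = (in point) 6.072e-12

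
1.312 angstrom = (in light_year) 1.387e-26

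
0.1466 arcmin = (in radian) 4.264e-05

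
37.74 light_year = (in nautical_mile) 1.928e+14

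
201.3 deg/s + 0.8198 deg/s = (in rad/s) 3.528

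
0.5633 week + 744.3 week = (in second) 4.505e+08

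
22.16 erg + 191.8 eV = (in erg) 22.16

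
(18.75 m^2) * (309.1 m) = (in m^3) 5796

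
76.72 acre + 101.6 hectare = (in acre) 327.8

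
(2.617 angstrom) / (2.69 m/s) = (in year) 3.085e-18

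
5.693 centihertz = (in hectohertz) 0.0005693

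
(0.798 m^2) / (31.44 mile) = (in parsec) 5.111e-22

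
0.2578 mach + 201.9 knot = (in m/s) 191.6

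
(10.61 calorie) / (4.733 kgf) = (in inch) 37.65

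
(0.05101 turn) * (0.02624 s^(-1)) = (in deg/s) 0.4819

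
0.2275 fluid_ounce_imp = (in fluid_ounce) 0.2186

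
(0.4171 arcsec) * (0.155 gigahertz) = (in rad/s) 313.4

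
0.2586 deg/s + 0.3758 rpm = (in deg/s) 2.513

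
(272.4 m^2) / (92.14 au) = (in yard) 2.161e-11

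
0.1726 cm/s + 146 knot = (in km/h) 270.4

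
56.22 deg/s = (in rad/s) 0.9812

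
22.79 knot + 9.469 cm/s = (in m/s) 11.82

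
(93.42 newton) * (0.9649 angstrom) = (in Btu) 8.544e-12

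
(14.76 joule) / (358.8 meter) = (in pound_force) 0.009248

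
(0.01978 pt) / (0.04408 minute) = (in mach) 7.748e-09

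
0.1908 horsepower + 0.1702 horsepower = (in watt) 269.2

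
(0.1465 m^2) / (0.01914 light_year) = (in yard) 8.848e-16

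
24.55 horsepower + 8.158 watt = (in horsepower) 24.56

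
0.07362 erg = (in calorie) 1.76e-09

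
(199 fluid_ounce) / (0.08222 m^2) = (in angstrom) 7.158e+08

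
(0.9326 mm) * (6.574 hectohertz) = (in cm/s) 61.31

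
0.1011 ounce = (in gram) 2.866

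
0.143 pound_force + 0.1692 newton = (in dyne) 8.053e+04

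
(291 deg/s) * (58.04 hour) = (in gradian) 6.756e+07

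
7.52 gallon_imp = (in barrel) 0.215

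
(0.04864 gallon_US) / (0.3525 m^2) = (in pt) 1.481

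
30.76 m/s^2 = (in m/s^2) 30.76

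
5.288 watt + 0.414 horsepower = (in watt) 314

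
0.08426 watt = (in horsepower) 0.000113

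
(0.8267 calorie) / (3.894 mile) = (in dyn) 55.19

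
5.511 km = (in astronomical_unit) 3.684e-08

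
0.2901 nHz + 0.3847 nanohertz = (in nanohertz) 0.6748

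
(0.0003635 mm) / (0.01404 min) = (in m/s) 4.315e-07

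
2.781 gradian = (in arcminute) 150.2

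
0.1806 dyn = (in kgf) 1.842e-07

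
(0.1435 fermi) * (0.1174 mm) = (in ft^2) 1.813e-19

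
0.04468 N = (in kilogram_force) 0.004556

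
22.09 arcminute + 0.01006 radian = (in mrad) 16.49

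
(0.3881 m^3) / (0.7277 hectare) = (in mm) 0.05333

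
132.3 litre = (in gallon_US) 34.95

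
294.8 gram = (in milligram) 2.948e+05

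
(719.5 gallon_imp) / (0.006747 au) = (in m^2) 3.241e-09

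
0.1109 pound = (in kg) 0.0503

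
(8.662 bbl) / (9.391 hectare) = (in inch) 0.0005773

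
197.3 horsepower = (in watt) 1.471e+05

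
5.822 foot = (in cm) 177.5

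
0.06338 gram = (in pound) 0.0001397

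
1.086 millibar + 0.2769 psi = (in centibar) 2.018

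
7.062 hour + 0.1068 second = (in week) 0.04204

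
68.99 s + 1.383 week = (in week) 1.383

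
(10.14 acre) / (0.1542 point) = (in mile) 4.687e+05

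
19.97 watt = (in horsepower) 0.02678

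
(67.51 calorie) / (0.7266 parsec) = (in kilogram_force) 1.285e-15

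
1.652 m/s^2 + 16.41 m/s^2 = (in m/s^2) 18.06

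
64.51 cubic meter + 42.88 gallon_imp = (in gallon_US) 1.709e+04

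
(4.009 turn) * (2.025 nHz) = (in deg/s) 2.923e-06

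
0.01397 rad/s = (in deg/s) 0.8004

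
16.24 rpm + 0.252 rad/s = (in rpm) 18.65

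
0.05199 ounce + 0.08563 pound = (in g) 40.32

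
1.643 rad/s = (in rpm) 15.69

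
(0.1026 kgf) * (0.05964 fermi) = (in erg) 6.001e-10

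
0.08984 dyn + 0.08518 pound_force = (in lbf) 0.08518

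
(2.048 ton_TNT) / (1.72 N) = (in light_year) 5.266e-07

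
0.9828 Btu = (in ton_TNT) 2.478e-07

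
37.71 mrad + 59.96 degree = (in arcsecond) 2.236e+05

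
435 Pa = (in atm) 0.004293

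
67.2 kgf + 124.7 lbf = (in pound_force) 272.9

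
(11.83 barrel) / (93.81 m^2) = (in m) 0.02005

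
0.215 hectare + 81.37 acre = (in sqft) 3.568e+06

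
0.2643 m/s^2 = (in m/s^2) 0.2643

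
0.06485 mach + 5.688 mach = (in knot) 3808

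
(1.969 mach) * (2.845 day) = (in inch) 6.488e+09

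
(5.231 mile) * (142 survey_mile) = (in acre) 4.754e+05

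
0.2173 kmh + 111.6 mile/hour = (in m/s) 49.95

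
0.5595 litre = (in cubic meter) 0.0005595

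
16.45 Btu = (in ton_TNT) 4.148e-06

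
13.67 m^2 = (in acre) 0.003378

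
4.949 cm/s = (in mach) 0.0001453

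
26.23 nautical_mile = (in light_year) 5.135e-12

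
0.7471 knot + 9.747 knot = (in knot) 10.49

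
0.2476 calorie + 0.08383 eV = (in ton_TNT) 2.476e-10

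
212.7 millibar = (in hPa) 212.7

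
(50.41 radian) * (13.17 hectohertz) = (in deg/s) 3.804e+06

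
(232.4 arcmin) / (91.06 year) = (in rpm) 2.248e-10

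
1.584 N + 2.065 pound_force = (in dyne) 1.077e+06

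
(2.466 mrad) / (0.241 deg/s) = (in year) 1.859e-08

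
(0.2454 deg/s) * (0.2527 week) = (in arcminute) 2.25e+06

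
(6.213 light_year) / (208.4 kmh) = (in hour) 2.821e+11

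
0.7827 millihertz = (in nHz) 7.827e+05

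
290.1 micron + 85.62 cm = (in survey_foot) 2.81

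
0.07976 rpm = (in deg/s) 0.4786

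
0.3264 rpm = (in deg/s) 1.958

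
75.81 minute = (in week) 0.007521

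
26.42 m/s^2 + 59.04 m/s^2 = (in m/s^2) 85.46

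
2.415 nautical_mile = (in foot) 1.467e+04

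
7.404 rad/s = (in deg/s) 424.2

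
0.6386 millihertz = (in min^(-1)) 0.03832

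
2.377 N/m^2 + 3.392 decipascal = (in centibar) 0.002716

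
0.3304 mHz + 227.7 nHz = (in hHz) 3.306e-06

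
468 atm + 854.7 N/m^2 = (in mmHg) 3.557e+05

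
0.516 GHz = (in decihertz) 5.16e+09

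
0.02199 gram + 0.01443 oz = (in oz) 0.01521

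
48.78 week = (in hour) 8195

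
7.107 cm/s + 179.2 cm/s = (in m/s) 1.863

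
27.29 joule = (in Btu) 0.02587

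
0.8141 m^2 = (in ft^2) 8.763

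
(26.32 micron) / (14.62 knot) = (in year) 1.11e-13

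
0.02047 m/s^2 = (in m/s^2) 0.02047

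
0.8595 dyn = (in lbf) 1.932e-06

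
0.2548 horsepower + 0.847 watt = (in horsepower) 0.2559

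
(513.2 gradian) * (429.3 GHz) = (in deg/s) 1.983e+14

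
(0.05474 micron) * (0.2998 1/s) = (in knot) 3.19e-08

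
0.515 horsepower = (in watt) 384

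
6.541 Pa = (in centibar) 0.006541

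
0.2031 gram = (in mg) 203.1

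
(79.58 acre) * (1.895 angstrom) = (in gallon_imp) 0.01342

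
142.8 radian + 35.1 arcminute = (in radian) 142.8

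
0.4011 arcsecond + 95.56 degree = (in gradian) 106.2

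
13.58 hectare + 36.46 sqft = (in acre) 33.56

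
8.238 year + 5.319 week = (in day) 3044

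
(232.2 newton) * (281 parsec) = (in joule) 2.013e+21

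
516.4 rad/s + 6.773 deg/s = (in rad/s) 516.5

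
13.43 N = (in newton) 13.43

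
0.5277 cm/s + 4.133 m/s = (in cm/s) 413.8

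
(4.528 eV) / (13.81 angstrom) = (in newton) 5.253e-10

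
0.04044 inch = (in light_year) 1.086e-19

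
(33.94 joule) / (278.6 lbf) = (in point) 77.63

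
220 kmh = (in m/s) 61.11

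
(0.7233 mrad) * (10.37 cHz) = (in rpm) 0.0007163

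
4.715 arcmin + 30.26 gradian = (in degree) 27.31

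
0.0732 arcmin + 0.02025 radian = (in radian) 0.02027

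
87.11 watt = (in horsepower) 0.1168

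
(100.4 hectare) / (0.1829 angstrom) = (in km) 5.489e+13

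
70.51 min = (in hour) 1.175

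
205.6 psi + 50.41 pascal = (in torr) 1.063e+04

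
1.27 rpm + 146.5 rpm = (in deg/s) 886.6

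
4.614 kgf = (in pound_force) 10.17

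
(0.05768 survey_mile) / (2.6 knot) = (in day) 0.0008032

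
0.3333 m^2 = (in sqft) 3.588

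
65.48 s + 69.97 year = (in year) 69.97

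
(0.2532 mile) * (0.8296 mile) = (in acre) 134.4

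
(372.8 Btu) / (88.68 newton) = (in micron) 4.435e+09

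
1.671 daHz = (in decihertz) 167.1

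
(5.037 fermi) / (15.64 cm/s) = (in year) 1.021e-21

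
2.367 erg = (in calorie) 5.657e-08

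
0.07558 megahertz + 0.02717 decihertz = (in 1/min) 4.535e+06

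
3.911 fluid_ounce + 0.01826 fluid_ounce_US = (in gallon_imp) 0.02556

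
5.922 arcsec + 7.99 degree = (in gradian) 8.88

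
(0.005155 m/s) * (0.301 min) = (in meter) 0.0931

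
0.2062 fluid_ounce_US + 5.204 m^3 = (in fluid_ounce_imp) 1.832e+05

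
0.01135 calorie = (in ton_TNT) 1.135e-11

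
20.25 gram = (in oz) 0.7143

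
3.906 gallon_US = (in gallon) 3.906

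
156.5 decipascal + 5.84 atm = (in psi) 85.83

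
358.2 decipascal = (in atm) 0.0003535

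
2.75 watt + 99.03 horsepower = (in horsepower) 99.03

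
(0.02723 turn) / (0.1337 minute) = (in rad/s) 0.02133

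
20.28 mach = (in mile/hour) 1.545e+04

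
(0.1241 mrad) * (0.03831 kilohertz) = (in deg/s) 0.2724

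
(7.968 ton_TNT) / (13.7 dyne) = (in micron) 2.433e+20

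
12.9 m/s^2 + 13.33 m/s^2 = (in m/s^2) 26.23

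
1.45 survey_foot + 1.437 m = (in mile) 0.001168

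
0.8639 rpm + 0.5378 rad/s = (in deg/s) 36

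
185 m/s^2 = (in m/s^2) 185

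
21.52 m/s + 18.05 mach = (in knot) 1.199e+04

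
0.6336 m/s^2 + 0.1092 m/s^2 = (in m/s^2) 0.7428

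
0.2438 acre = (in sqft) 1.062e+04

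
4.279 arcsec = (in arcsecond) 4.279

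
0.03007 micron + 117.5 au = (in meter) 1.758e+13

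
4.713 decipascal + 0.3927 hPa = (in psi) 0.005764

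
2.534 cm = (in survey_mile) 1.575e-05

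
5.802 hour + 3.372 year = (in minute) 1.773e+06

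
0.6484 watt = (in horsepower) 0.0008695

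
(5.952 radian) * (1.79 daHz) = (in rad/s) 106.5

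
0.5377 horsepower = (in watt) 401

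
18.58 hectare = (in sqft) 2e+06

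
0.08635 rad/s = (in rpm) 0.8246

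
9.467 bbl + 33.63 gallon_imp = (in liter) 1658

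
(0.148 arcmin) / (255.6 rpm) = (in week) 2.659e-12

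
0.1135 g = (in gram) 0.1135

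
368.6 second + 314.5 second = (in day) 0.007906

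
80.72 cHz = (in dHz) 8.072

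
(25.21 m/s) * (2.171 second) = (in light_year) 5.785e-15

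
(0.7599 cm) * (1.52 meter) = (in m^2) 0.01155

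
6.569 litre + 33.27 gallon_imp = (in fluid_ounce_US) 5336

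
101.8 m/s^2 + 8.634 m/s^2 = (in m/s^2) 110.4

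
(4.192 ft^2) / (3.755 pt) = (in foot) 964.6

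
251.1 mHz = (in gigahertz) 2.511e-10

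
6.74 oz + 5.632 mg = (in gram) 191.1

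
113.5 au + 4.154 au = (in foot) 5.775e+13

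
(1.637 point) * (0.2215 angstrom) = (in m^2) 1.279e-14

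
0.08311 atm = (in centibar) 8.421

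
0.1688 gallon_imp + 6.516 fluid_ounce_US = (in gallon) 0.2536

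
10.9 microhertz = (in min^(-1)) 0.000654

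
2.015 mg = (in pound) 4.442e-06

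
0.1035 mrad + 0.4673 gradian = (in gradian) 0.4739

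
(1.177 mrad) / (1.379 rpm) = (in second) 0.00815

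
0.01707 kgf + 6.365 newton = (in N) 6.532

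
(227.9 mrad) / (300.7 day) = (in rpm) 8.377e-08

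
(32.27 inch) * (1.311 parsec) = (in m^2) 3.316e+16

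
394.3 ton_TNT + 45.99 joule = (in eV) 1.03e+31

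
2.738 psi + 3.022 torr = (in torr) 144.6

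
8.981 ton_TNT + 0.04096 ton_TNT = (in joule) 3.775e+10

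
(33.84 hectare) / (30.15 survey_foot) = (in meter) 3.682e+04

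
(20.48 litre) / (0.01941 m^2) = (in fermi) 1.055e+15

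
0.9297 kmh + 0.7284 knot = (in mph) 1.416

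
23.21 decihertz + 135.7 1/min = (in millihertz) 4583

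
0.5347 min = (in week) 5.305e-05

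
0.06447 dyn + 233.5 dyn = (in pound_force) 0.0005251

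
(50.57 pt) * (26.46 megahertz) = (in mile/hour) 1.056e+06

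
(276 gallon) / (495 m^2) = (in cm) 0.2111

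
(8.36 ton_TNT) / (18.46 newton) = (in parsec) 6.141e-08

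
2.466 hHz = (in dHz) 2466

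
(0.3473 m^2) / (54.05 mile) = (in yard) 4.366e-06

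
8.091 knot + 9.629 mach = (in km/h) 1.182e+04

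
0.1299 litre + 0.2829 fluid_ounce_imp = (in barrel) 0.0008676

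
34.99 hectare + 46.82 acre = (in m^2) 5.394e+05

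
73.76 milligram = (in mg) 73.76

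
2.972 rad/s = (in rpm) 28.38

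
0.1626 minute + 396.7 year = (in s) 1.251e+10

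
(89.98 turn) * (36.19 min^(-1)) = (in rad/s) 341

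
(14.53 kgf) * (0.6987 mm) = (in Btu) 9.436e-05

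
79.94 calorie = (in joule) 334.5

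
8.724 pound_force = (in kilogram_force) 3.957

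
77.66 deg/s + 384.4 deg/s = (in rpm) 77.01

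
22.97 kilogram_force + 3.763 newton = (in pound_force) 51.49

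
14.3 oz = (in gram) 405.4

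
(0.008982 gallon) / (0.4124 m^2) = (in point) 0.2337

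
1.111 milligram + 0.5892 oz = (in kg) 0.0167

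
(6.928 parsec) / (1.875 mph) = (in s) 2.55e+17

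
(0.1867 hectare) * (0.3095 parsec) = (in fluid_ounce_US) 6.029e+23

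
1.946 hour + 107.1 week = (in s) 6.478e+07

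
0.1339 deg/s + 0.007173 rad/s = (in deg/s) 0.5449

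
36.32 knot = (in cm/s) 1868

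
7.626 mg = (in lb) 1.681e-05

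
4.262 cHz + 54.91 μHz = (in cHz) 4.267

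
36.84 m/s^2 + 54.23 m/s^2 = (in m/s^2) 91.07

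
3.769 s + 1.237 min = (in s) 77.99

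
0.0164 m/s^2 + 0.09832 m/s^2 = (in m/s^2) 0.1147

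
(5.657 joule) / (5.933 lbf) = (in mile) 0.0001332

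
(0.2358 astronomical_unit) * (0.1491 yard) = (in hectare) 4.809e+05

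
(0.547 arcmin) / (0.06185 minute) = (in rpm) 0.0004094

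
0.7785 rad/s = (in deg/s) 44.6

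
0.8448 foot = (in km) 0.0002575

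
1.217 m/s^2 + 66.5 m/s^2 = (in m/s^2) 67.72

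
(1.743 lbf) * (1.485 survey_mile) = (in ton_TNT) 4.429e-06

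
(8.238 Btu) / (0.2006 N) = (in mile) 26.92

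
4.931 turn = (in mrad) 3.098e+04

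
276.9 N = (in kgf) 28.24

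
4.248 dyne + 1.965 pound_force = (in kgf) 0.8913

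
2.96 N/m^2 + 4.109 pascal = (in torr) 0.05302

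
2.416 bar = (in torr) 1812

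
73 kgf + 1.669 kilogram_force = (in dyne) 7.323e+07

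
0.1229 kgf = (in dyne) 1.205e+05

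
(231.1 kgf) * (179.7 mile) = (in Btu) 6.212e+05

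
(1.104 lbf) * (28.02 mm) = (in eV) 8.588e+17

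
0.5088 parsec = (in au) 1.049e+05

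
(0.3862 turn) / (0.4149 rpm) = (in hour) 0.01551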